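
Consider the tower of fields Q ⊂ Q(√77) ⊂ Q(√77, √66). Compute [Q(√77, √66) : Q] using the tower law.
[Q(√77, √66) : Q] = 4

[Q(√77):Q] = 2 (min poly x^2 - 77, irreducible since 77 is squarefree > 1). For the top step, suppose √66 ∈ Q(√77), say √66 = c + d√77 with c, d ∈ Q. Squaring: 66 = c^2 + 77d^2 + 2cd√77. Since √77 ∉ Q this forces 2cd = 0. If d = 0 then √66 = c ∈ Q, contradicting 66 squarefree > 1. If c = 0 then 66 = 77d^2, so 77·66 = (77d)^2 is a perfect square in Q — but 77·66 = 5082 is not a perfect square (since 77 and 66 are distinct squarefree integers). Contradiction. Hence √66 ∉ Q(√77), so x^2 - 66 stays irreducible over Q(√77) and [Q(√77, √66) : Q(√77)] = 2. By the tower law, [Q(√77, √66) : Q] = 2 · 2 = 4.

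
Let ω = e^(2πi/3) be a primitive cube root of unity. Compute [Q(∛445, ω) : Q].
[Q(∛445, ω) : Q] = 6

[Q(∛445):Q] = 3 (min poly x^3 - 445, irreducible since 445 is not a perfect cube). [Q(ω):Q] = 2 (min poly x^2 + x + 1). Since Q(∛445) ⊂ R and ω ∉ R, we have ω ∉ Q(∛445), so x^2 + x + 1 remains irreducible over Q(∛445) and [Q(∛445, ω) : Q(∛445)] = 2. By the tower law, [Q(∛445, ω) : Q] = 3 · 2 = 6. (In fact Q(∛445, ω) is the splitting field of x^3 - 445 over Q.)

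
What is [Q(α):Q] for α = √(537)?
[Q(α):Q] = 2

[Q(α):Q] equals the degree of the minimal polynomial of α. Here α^2 = 537 and x^2 - 537 is irreducible (d = 537 is squarefree, ≠ 1, hence not a square), so deg(m_α) = 2. Thus [Q(α):Q] = 2.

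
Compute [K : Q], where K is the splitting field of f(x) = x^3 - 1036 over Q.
[K : Q] = 6

The roots of x^3 - 1036 are ∛1036, ω∛1036, ω^2∛1036 where ω = e^(2πi/3) is a primitive cube root of unity, so K = Q(∛1036, ω). Now [Q(∛1036):Q] = 3 (since 1036 is not a perfect cube, x^3 - 1036 is irreducible) and [Q(ω):Q] = 2. Both 2 and 3 divide [K:Q], and [K:Q] ≤ 3·2 = 6, so [K:Q] = 6. (Equivalently: Q(∛1036) ⊂ R but ω ∉ R, so [K : Q(∛1036)] = 2.)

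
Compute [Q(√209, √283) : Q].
[Q(√209, √283) : Q] = 4

[Q(√209):Q] = 2 (min poly x^2 - 209, irreducible since 209 is squarefree > 1). For the top step, suppose √283 ∈ Q(√209), say √283 = c + d√209 with c, d ∈ Q. Squaring: 283 = c^2 + 209d^2 + 2cd√209. Since √209 ∉ Q this forces 2cd = 0. If d = 0 then √283 = c ∈ Q, contradicting 283 squarefree > 1. If c = 0 then 283 = 209d^2, so 209·283 = (209d)^2 is a perfect square in Q — but 209·283 = 59147 is not a perfect square (since 209 and 283 are distinct squarefree integers). Contradiction. Hence √283 ∉ Q(√209), so x^2 - 283 stays irreducible over Q(√209) and [Q(√209, √283) : Q(√209)] = 2. By the tower law, [Q(√209, √283) : Q] = 2 · 2 = 4.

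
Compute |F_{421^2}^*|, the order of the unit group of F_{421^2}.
|F_{421^2}^*| = 177240

F_{421^2} has 421^2 = 177241 elements; its multiplicative group consists of all nonzero elements, so |F_{421^2}^*| = 177241 - 1 = 177240. (It is cyclic since any finite subgroup of the multiplicative group of a field is cyclic.)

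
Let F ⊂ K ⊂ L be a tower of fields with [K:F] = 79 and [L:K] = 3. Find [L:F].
[L:F] = 237

The tower law says that for any tower of field extensions F ⊂ K ⊂ L with finite degrees, [L:F] = [L:K] · [K:F]. Here this gives [L:F] = 3 · 79 = 237.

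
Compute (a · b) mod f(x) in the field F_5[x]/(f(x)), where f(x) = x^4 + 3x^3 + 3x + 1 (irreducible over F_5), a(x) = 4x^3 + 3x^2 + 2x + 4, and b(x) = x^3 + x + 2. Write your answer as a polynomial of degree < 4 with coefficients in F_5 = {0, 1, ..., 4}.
a · b ≡ 4x^3 + x^2 + 3x (mod f(x))

Multiply in F_5[x]: a(x)·b(x) = (4x^3 + 3x^2 + 2x + 4)·(x^3 + x + 2) = 4x^6 + 3x^5 + x^4 + 3x^2 + 3x + 3. This has degree ≥ 4, so divide by f(x) over F_5: 4x^6 + 3x^5 + x^4 + 3x^2 + 3x + 3 = (4x^2 + x + 3)·(x^4 + 3x^3 + 3x + 1) + (4x^3 + x^2 + 3x). Hence a·b ≡ 4x^3 + x^2 + 3x (mod f). (F_5[x]/(f) is a field with 5^4 = 625 elements since f is irreducible of degree 4.)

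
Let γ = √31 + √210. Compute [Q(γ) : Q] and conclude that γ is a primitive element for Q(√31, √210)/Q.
[Q(γ) : Q] = 4 (equivalently, Q(γ) = Q(√31, √210))

Obviously Q(γ) ⊆ Q(√31, √210), and [Q(√31, √210):Q] = 4 (since 31, 210 are distinct squarefree integers > 1 with 6510 not a perfect square). To show equality we compute the minimal polynomial of γ. From γ = √31 + √210: γ^2 = 31 + 2√(6510) + 210 = 241 + 2√(6510), so γ^2 - 241 = 2√(6510); squaring, (γ^2 - 241)^2 = 4·6510, i.e. γ^4 - 482γ^2 + 58081 - 26040 = 0, i.e. γ^4 - 482γ^2 + 32041 = 0. So γ is a root of x^4 - 482x^2 + 32041. This polynomial is irreducible over Q: it has no rational root (each ±√31 ± √210 is irrational), and any factorization into two quadratics over Q would force √(6510) ∈ Q (pairing opposite roots) or √31, √210 ∈ Q (other pairings), all impossible. Hence [Q(γ):Q] = 4 = [Q(√31, √210):Q], so Q(γ) = Q(√31, √210).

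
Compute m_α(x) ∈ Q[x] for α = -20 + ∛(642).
m_α(x) = x^3 + 60x^2 + 1200x + 7358

Set β = α + 20 = ∛(642), so β^3 = 642. Then (α + 20)^3 - 642 = 0, i.e. α is a root of g(x) = (x + 20)^3 - 642 = x^3 + 60x^2 + 1200x + 7358. Since g(x) = h(x + 20) where h(x) = x^3 - 642, and h is irreducible over Q (because 642 is not a perfect cube, so h has no rational root, and a monic cubic with no rational root is irreducible), g is also irreducible (irreducibility is preserved under the substitution x → x + 20). Hence m_α(x) = x^3 + 60x^2 + 1200x + 7358.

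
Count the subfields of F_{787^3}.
F_{787^3} has 2 subfields

The subfields of F_{p^n} are exactly the fields F_{p^d} for d | n (each is the fixed field of the unique index-d subgroup of Gal(F_{p^n}/F_p) ≅ Z/nZ). The divisors of n = 3 are {1, 3}, giving 2 subfields: F_{787^1}, F_{787^3}.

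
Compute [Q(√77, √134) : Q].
[Q(√77, √134) : Q] = 4

[Q(√77):Q] = 2 (min poly x^2 - 77, irreducible since 77 is squarefree > 1). For the top step, suppose √134 ∈ Q(√77), say √134 = c + d√77 with c, d ∈ Q. Squaring: 134 = c^2 + 77d^2 + 2cd√77. Since √77 ∉ Q this forces 2cd = 0. If d = 0 then √134 = c ∈ Q, contradicting 134 squarefree > 1. If c = 0 then 134 = 77d^2, so 77·134 = (77d)^2 is a perfect square in Q — but 77·134 = 10318 is not a perfect square (since 77 and 134 are distinct squarefree integers). Contradiction. Hence √134 ∉ Q(√77), so x^2 - 134 stays irreducible over Q(√77) and [Q(√77, √134) : Q(√77)] = 2. By the tower law, [Q(√77, √134) : Q] = 2 · 2 = 4.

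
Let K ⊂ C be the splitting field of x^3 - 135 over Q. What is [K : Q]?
[K : Q] = 6

The roots of x^3 - 135 are ∛135, ω∛135, ω^2∛135 where ω = e^(2πi/3) is a primitive cube root of unity, so K = Q(∛135, ω). Now [Q(∛135):Q] = 3 (since 135 is not a perfect cube, x^3 - 135 is irreducible) and [Q(ω):Q] = 2. Both 2 and 3 divide [K:Q], and [K:Q] ≤ 3·2 = 6, so [K:Q] = 6. (Equivalently: Q(∛135) ⊂ R but ω ∉ R, so [K : Q(∛135)] = 2.)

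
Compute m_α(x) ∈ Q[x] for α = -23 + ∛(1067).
m_α(x) = x^3 + 69x^2 + 1587x + 11100

Set β = α + 23 = ∛(1067), so β^3 = 1067. Then (α + 23)^3 - 1067 = 0, i.e. α is a root of g(x) = (x + 23)^3 - 1067 = x^3 + 69x^2 + 1587x + 11100. Since g(x) = h(x + 23) where h(x) = x^3 - 1067, and h is irreducible over Q (because 1067 is not a perfect cube, so h has no rational root, and a monic cubic with no rational root is irreducible), g is also irreducible (irreducibility is preserved under the substitution x → x + 23). Hence m_α(x) = x^3 + 69x^2 + 1587x + 11100.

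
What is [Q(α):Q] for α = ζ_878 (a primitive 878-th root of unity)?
[Q(α):Q] = 438

The minimal polynomial of ζ_878 over Q is the 878-th cyclotomic polynomial Φ_878(x), which is irreducible over Q and has degree φ(878) = 438. Hence [Q(α):Q] = φ(878) = 438.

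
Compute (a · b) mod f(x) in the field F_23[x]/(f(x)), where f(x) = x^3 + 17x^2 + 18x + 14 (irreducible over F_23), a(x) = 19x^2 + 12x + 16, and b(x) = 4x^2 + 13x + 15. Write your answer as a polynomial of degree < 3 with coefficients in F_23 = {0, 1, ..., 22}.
a · b ≡ 9x^2 + 20x + 7 (mod f(x))

Multiply in F_23[x]: a(x)·b(x) = (19x^2 + 12x + 16)·(4x^2 + 13x + 15) = 7x^4 + 19x^3 + 22x^2 + 20x + 10. This has degree ≥ 3, so divide by f(x) over F_23: 7x^4 + 19x^3 + 22x^2 + 20x + 10 = (7x + 15)·(x^3 + 17x^2 + 18x + 14) + (9x^2 + 20x + 7). Hence a·b ≡ 9x^2 + 20x + 7 (mod f). (F_23[x]/(f) is a field with 23^3 = 12167 elements since f is irreducible of degree 3.)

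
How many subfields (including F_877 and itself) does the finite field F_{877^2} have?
F_{877^2} has 2 subfields

The subfields of F_{p^n} are exactly the fields F_{p^d} for d | n (each is the fixed field of the unique index-d subgroup of Gal(F_{p^n}/F_p) ≅ Z/nZ). The divisors of n = 2 are {1, 2}, giving 2 subfields: F_{877^1}, F_{877^2}.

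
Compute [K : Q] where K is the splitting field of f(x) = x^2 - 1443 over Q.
[K : Q] = 2

f(x) = x^2 - 1443 factors as (x - √1443)(x + √1443). The splitting field is K = Q(√1443). Since 1443 is squarefree and > 1, it is not a perfect square, so x^2 - 1443 is irreducible over Q and [Q(√1443) : Q] = 2. Hence [K : Q] = 2.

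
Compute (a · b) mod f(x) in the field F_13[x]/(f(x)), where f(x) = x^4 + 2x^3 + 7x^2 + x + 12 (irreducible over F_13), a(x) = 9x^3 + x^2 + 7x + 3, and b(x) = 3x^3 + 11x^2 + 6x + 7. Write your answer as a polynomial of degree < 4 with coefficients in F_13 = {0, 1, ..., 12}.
a · b ≡ 8x^3 + 11x^2 + 2x + 4 (mod f(x))

Multiply in F_13[x]: a(x)·b(x) = (9x^3 + x^2 + 7x + 3)·(3x^3 + 11x^2 + 6x + 7) = x^6 + 11x^5 + 8x^4 + 12x^3 + 4x^2 + 2x + 8. This has degree ≥ 4, so divide by f(x) over F_13: x^6 + 11x^5 + 8x^4 + 12x^3 + 4x^2 + 2x + 8 = (x^2 + 9x + 9)·(x^4 + 2x^3 + 7x^2 + x + 12) + (8x^3 + 11x^2 + 2x + 4). Hence a·b ≡ 8x^3 + 11x^2 + 2x + 4 (mod f). (F_13[x]/(f) is a field with 13^4 = 28561 elements since f is irreducible of degree 4.)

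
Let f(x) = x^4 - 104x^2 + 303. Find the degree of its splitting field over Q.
[K : Q] = 4

Solving the quadratic in x^2: x^2 = (104 ± √(104^2 - 4·303))/2 = (104 ± √9604)/2 = (104 ± 98)/2, giving x^2 = 3 or x^2 = 101. So f(x) = (x^2 - 3)(x^2 - 101) and the roots of f are ±√3, ±√101. Hence the splitting field is K = Q(√3, √101). Since 3 and 101 are distinct squarefree integers > 1, their product 303 is not a perfect square, so √101 ∉ Q(√3). By the tower law [K:Q] = [Q(√3,√101):Q(√3)] · [Q(√3):Q] = 2 · 2 = 4.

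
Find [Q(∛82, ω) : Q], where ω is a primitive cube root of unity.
[Q(∛82, ω) : Q] = 6

[Q(∛82):Q] = 3 (min poly x^3 - 82, irreducible since 82 is not a perfect cube). [Q(ω):Q] = 2 (min poly x^2 + x + 1). Since Q(∛82) ⊂ R and ω ∉ R, we have ω ∉ Q(∛82), so x^2 + x + 1 remains irreducible over Q(∛82) and [Q(∛82, ω) : Q(∛82)] = 2. By the tower law, [Q(∛82, ω) : Q] = 3 · 2 = 6. (In fact Q(∛82, ω) is the splitting field of x^3 - 82 over Q.)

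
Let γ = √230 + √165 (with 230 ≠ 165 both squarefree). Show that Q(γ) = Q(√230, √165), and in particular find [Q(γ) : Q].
[Q(γ) : Q] = 4 (equivalently, Q(γ) = Q(√230, √165))

Obviously Q(γ) ⊆ Q(√230, √165), and [Q(√230, √165):Q] = 4 (since 230, 165 are distinct squarefree integers > 1 with 37950 not a perfect square). To show equality we compute the minimal polynomial of γ. From γ = √230 + √165: γ^2 = 230 + 2√(37950) + 165 = 395 + 2√(37950), so γ^2 - 395 = 2√(37950); squaring, (γ^2 - 395)^2 = 4·37950, i.e. γ^4 - 790γ^2 + 156025 - 151800 = 0, i.e. γ^4 - 790γ^2 + 4225 = 0. So γ is a root of x^4 - 790x^2 + 4225. This polynomial is irreducible over Q: it has no rational root (each ±√230 ± √165 is irrational), and any factorization into two quadratics over Q would force √(37950) ∈ Q (pairing opposite roots) or √230, √165 ∈ Q (other pairings), all impossible. Hence [Q(γ):Q] = 4 = [Q(√230, √165):Q], so Q(γ) = Q(√230, √165).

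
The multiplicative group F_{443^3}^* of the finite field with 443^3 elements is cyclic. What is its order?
|F_{443^3}^*| = 86938306

F_{443^3} has 443^3 = 86938307 elements; its multiplicative group consists of all nonzero elements, so |F_{443^3}^*| = 86938307 - 1 = 86938306. (It is cyclic since any finite subgroup of the multiplicative group of a field is cyclic.)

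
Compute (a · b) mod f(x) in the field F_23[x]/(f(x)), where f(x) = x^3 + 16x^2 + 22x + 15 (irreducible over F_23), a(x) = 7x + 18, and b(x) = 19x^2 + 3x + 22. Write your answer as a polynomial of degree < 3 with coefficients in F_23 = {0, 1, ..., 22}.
a · b ≡ 6x^2 + 19x + 11 (mod f(x))

Multiply in F_23[x]: a(x)·b(x) = (7x + 18)·(19x^2 + 3x + 22) = 18x^3 + 18x^2 + x + 5. This has degree ≥ 3, so divide by f(x) over F_23: 18x^3 + 18x^2 + x + 5 = (18)·(x^3 + 16x^2 + 22x + 15) + (6x^2 + 19x + 11). Hence a·b ≡ 6x^2 + 19x + 11 (mod f). (F_23[x]/(f) is a field with 23^3 = 12167 elements since f is irreducible of degree 3.)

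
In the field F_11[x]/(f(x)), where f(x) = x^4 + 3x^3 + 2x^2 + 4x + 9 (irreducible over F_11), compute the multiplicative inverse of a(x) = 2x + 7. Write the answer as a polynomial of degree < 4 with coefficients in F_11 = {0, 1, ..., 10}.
a(x)^(-1) ≡ 6x^3 + 8x^2 + 6x + 3 (mod f(x))

Since f is irreducible over F_11, F_11[x]/(f) is a field and a(x) ≠ 0 has an inverse. Apply the extended Euclidean algorithm to f(x) and a(x) in F_11[x]: f(x) = (6x^3 + 8x^2 + 6x + 3)·a(x) + (10). The last nonzero remainder is the constant 10 = gcd(f, a) in F_11. Back-substituting through the division chain expresses 10 = s(x)·a(x) + t(x)·f(x) with s(x) ≡ 5x^3 + 3x^2 + 5x + 8 (mod f), so (5x^3 + 3x^2 + 5x + 8)·a(x) ≡ 10 (mod f). Multiplying by 10^(-1) ≡ 10 in F_11 gives a(x)^(-1) ≡ 10·(5x^3 + 3x^2 + 5x + 8) ≡ 6x^3 + 8x^2 + 6x + 3 (mod f). Check: (2x + 7)·(6x^3 + 8x^2 + 6x + 3) = x^4 + 3x^3 + 2x^2 + 4x + 10 ≡ 1 (mod x^4 + 3x^3 + 2x^2 + 4x + 9).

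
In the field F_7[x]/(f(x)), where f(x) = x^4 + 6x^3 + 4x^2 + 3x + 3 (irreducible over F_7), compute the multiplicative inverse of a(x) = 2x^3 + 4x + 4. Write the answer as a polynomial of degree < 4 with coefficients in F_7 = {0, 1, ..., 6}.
a(x)^(-1) ≡ 4x^2 + 4x (mod f(x))

Since f is irreducible over F_7, F_7[x]/(f) is a field and a(x) ≠ 0 has an inverse. Apply the extended Euclidean algorithm to f(x) and a(x) in F_7[x]: f(x) = (4x + 3)·a(x) + (2x^2 + 3x + 5);  a(x) = (x + 2)·(2x^2 + 3x + 5) + (1). The last nonzero remainder is the constant 1 = gcd(f, a) in F_7. Back-substituting through the division chain expresses 1 = s(x)·a(x) + t(x)·f(x) with s(x) ≡ 4x^2 + 4x (mod f), so a(x)^(-1) ≡ s(x) = 4x^2 + 4x (mod f). Check: (2x^3 + 4x + 4)·(4x^2 + 4x) = x^5 + x^4 + 2x^3 + 4x^2 + 2x ≡ 1 (mod x^4 + 6x^3 + 4x^2 + 3x + 3).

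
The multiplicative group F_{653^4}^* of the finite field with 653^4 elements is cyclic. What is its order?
|F_{653^4}^*| = 181824635280

F_{653^4} has 653^4 = 181824635281 elements; its multiplicative group consists of all nonzero elements, so |F_{653^4}^*| = 181824635281 - 1 = 181824635280. (It is cyclic since any finite subgroup of the multiplicative group of a field is cyclic.)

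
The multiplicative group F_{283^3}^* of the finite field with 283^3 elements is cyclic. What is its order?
|F_{283^3}^*| = 22665186

F_{283^3} has 283^3 = 22665187 elements; its multiplicative group consists of all nonzero elements, so |F_{283^3}^*| = 22665187 - 1 = 22665186. (It is cyclic since any finite subgroup of the multiplicative group of a field is cyclic.)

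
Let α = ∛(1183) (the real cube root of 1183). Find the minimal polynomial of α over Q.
m_α(x) = x^3 - 1183

α satisfies α^3 = 1183, so x^3 - 1183 annihilates α. By the rational root test, a rational root p/q (in lowest terms) of x^3 - 1183 would satisfy p^3 = 1183 q^3, forcing q = 1 and p^3 = 1183; but 1183 is not a perfect cube, contradiction. A monic cubic over Q with no rational root is irreducible (any nontrivial factorization would include a linear factor). Hence x^3 - 1183 is the minimal polynomial of α, and in particular [Q(α):Q] = 3.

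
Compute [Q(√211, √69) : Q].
[Q(√211, √69) : Q] = 4

[Q(√211):Q] = 2 (min poly x^2 - 211, irreducible since 211 is squarefree > 1). For the top step, suppose √69 ∈ Q(√211), say √69 = c + d√211 with c, d ∈ Q. Squaring: 69 = c^2 + 211d^2 + 2cd√211. Since √211 ∉ Q this forces 2cd = 0. If d = 0 then √69 = c ∈ Q, contradicting 69 squarefree > 1. If c = 0 then 69 = 211d^2, so 211·69 = (211d)^2 is a perfect square in Q — but 211·69 = 14559 is not a perfect square (since 211 and 69 are distinct squarefree integers). Contradiction. Hence √69 ∉ Q(√211), so x^2 - 69 stays irreducible over Q(√211) and [Q(√211, √69) : Q(√211)] = 2. By the tower law, [Q(√211, √69) : Q] = 2 · 2 = 4.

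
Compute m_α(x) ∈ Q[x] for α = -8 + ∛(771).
m_α(x) = x^3 + 24x^2 + 192x - 259

Set β = α + 8 = ∛(771), so β^3 = 771. Then (α + 8)^3 - 771 = 0, i.e. α is a root of g(x) = (x + 8)^3 - 771 = x^3 + 24x^2 + 192x - 259. Since g(x) = h(x + 8) where h(x) = x^3 - 771, and h is irreducible over Q (because 771 is not a perfect cube, so h has no rational root, and a monic cubic with no rational root is irreducible), g is also irreducible (irreducibility is preserved under the substitution x → x + 8). Hence m_α(x) = x^3 + 24x^2 + 192x - 259.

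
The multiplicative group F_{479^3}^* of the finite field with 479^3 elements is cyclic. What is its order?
|F_{479^3}^*| = 109902238

F_{479^3} has 479^3 = 109902239 elements; its multiplicative group consists of all nonzero elements, so |F_{479^3}^*| = 109902239 - 1 = 109902238. (It is cyclic since any finite subgroup of the multiplicative group of a field is cyclic.)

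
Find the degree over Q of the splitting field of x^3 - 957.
[K : Q] = 6

The roots of x^3 - 957 are ∛957, ω∛957, ω^2∛957 where ω = e^(2πi/3) is a primitive cube root of unity, so K = Q(∛957, ω). Now [Q(∛957):Q] = 3 (since 957 is not a perfect cube, x^3 - 957 is irreducible) and [Q(ω):Q] = 2. Both 2 and 3 divide [K:Q], and [K:Q] ≤ 3·2 = 6, so [K:Q] = 6. (Equivalently: Q(∛957) ⊂ R but ω ∉ R, so [K : Q(∛957)] = 2.)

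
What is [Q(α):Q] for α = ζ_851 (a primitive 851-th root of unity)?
[Q(α):Q] = 792

The minimal polynomial of ζ_851 over Q is the 851-th cyclotomic polynomial Φ_851(x), which is irreducible over Q and has degree φ(851) = 792. Hence [Q(α):Q] = φ(851) = 792.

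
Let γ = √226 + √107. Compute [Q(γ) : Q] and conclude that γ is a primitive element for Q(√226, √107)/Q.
[Q(γ) : Q] = 4 (equivalently, Q(γ) = Q(√226, √107))

Obviously Q(γ) ⊆ Q(√226, √107), and [Q(√226, √107):Q] = 4 (since 226, 107 are distinct squarefree integers > 1 with 24182 not a perfect square). To show equality we compute the minimal polynomial of γ. From γ = √226 + √107: γ^2 = 226 + 2√(24182) + 107 = 333 + 2√(24182), so γ^2 - 333 = 2√(24182); squaring, (γ^2 - 333)^2 = 4·24182, i.e. γ^4 - 666γ^2 + 110889 - 96728 = 0, i.e. γ^4 - 666γ^2 + 14161 = 0. So γ is a root of x^4 - 666x^2 + 14161. This polynomial is irreducible over Q: it has no rational root (each ±√226 ± √107 is irrational), and any factorization into two quadratics over Q would force √(24182) ∈ Q (pairing opposite roots) or √226, √107 ∈ Q (other pairings), all impossible. Hence [Q(γ):Q] = 4 = [Q(√226, √107):Q], so Q(γ) = Q(√226, √107).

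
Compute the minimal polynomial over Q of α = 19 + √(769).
m_α(x) = x^2 - 38x - 408

From α - 19 = √(769), squaring gives (α - 19)^2 = 769, i.e. α^2 - 38α + 361 = 769, so α^2 - 38α - 408 = 0. The discriminant of x^2 - 38x - 408 is (-38)^2 - 4·(-408) = 1444 + 1632 = 3076, and 4·(769) is not a perfect square in Q since 769 is squarefree and ≠ 1. Hence x^2 - 38x - 408 is irreducible over Q and is the minimal polynomial of α.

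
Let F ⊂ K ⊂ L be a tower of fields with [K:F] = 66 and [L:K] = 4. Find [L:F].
[L:F] = 264

The tower law says that for any tower of field extensions F ⊂ K ⊂ L with finite degrees, [L:F] = [L:K] · [K:F]. Here this gives [L:F] = 4 · 66 = 264.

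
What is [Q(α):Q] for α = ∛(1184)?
[Q(α):Q] = 3

The minimal polynomial of α is x^3 - 1184, irreducible over Q since 1184 is not a perfect cube (so x^3 - 1184 has no rational root). Hence [Q(α):Q] = deg(m_α) = 3.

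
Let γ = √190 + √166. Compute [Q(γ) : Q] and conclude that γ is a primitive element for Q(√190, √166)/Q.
[Q(γ) : Q] = 4 (equivalently, Q(γ) = Q(√190, √166))

Obviously Q(γ) ⊆ Q(√190, √166), and [Q(√190, √166):Q] = 4 (since 190, 166 are distinct squarefree integers > 1 with 31540 not a perfect square). To show equality we compute the minimal polynomial of γ. From γ = √190 + √166: γ^2 = 190 + 2√(31540) + 166 = 356 + 2√(31540), so γ^2 - 356 = 2√(31540); squaring, (γ^2 - 356)^2 = 4·31540, i.e. γ^4 - 712γ^2 + 126736 - 126160 = 0, i.e. γ^4 - 712γ^2 + 576 = 0. So γ is a root of x^4 - 712x^2 + 576. This polynomial is irreducible over Q: it has no rational root (each ±√190 ± √166 is irrational), and any factorization into two quadratics over Q would force √(31540) ∈ Q (pairing opposite roots) or √190, √166 ∈ Q (other pairings), all impossible. Hence [Q(γ):Q] = 4 = [Q(√190, √166):Q], so Q(γ) = Q(√190, √166).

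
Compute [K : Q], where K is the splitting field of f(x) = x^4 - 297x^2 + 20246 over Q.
[K : Q] = 4

Solving the quadratic in x^2: x^2 = (297 ± √(297^2 - 4·20246))/2 = (297 ± √7225)/2 = (297 ± 85)/2, giving x^2 = 106 or x^2 = 191. So f(x) = (x^2 - 106)(x^2 - 191) and the roots of f are ±√106, ±√191. Hence the splitting field is K = Q(√106, √191). Since 106 and 191 are distinct squarefree integers > 1, their product 20246 is not a perfect square, so √191 ∉ Q(√106). By the tower law [K:Q] = [Q(√106,√191):Q(√106)] · [Q(√106):Q] = 2 · 2 = 4.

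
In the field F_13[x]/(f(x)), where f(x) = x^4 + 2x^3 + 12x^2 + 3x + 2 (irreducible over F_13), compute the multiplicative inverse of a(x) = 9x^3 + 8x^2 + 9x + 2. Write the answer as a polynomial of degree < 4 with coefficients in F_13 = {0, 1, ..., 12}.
a(x)^(-1) ≡ 6x^3 + 8x^2 + 12x + 3 (mod f(x))

Since f is irreducible over F_13, F_13[x]/(f) is a field and a(x) ≠ 0 has an inverse. Apply the extended Euclidean algorithm to f(x) and a(x) in F_13[x]: f(x) = (3x + 12)·a(x) + (6x^2 + 6x + 4);  a(x) = (8x + 2)·(6x^2 + 6x + 4) + (4x + 7);  (6x^2 + 6x + 4) = (8x + 7)·(4x + 7) + (7). The last nonzero remainder is the constant 7 = gcd(f, a) in F_13. Back-substituting through the division chain expresses 7 = s(x)·a(x) + t(x)·f(x) with s(x) ≡ 3x^3 + 4x^2 + 6x + 8 (mod f), so (3x^3 + 4x^2 + 6x + 8)·a(x) ≡ 7 (mod f). Multiplying by 7^(-1) ≡ 2 in F_13 gives a(x)^(-1) ≡ 2·(3x^3 + 4x^2 + 6x + 8) ≡ 6x^3 + 8x^2 + 12x + 3 (mod f). Check: (9x^3 + 8x^2 + 9x + 2)·(6x^3 + 8x^2 + 12x + 3) = 2x^6 + 3x^5 + 5x^4 + 12x^3 + 5x^2 + 12x + 6 ≡ 1 (mod x^4 + 2x^3 + 12x^2 + 3x + 2).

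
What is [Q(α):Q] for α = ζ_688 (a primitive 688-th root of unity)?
[Q(α):Q] = 336

The minimal polynomial of ζ_688 over Q is the 688-th cyclotomic polynomial Φ_688(x), which is irreducible over Q and has degree φ(688) = 336. Hence [Q(α):Q] = φ(688) = 336.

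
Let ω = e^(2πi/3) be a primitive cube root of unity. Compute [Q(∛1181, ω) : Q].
[Q(∛1181, ω) : Q] = 6

[Q(∛1181):Q] = 3 (min poly x^3 - 1181, irreducible since 1181 is not a perfect cube). [Q(ω):Q] = 2 (min poly x^2 + x + 1). Since Q(∛1181) ⊂ R and ω ∉ R, we have ω ∉ Q(∛1181), so x^2 + x + 1 remains irreducible over Q(∛1181) and [Q(∛1181, ω) : Q(∛1181)] = 2. By the tower law, [Q(∛1181, ω) : Q] = 3 · 2 = 6. (In fact Q(∛1181, ω) is the splitting field of x^3 - 1181 over Q.)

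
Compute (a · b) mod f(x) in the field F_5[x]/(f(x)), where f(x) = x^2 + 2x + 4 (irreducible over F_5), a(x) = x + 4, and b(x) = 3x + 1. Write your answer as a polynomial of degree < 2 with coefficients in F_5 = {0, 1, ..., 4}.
a · b ≡ 2x + 2 (mod f(x))

Multiply in F_5[x]: a(x)·b(x) = (x + 4)·(3x + 1) = 3x^2 + 3x + 4. This has degree ≥ 2, so divide by f(x) over F_5: 3x^2 + 3x + 4 = (3)·(x^2 + 2x + 4) + (2x + 2). Hence a·b ≡ 2x + 2 (mod f). (F_5[x]/(f) is a field with 5^2 = 25 elements since f is irreducible of degree 2.)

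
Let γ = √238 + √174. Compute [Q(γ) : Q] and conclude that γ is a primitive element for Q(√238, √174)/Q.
[Q(γ) : Q] = 4 (equivalently, Q(γ) = Q(√238, √174))

Obviously Q(γ) ⊆ Q(√238, √174), and [Q(√238, √174):Q] = 4 (since 238, 174 are distinct squarefree integers > 1 with 41412 not a perfect square). To show equality we compute the minimal polynomial of γ. From γ = √238 + √174: γ^2 = 238 + 2√(41412) + 174 = 412 + 2√(41412), so γ^2 - 412 = 2√(41412); squaring, (γ^2 - 412)^2 = 4·41412, i.e. γ^4 - 824γ^2 + 169744 - 165648 = 0, i.e. γ^4 - 824γ^2 + 4096 = 0. So γ is a root of x^4 - 824x^2 + 4096. This polynomial is irreducible over Q: it has no rational root (each ±√238 ± √174 is irrational), and any factorization into two quadratics over Q would force √(41412) ∈ Q (pairing opposite roots) or √238, √174 ∈ Q (other pairings), all impossible. Hence [Q(γ):Q] = 4 = [Q(√238, √174):Q], so Q(γ) = Q(√238, √174).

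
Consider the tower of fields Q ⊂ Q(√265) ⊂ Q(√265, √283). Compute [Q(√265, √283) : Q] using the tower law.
[Q(√265, √283) : Q] = 4

[Q(√265):Q] = 2 (min poly x^2 - 265, irreducible since 265 is squarefree > 1). For the top step, suppose √283 ∈ Q(√265), say √283 = c + d√265 with c, d ∈ Q. Squaring: 283 = c^2 + 265d^2 + 2cd√265. Since √265 ∉ Q this forces 2cd = 0. If d = 0 then √283 = c ∈ Q, contradicting 283 squarefree > 1. If c = 0 then 283 = 265d^2, so 265·283 = (265d)^2 is a perfect square in Q — but 265·283 = 74995 is not a perfect square (since 265 and 283 are distinct squarefree integers). Contradiction. Hence √283 ∉ Q(√265), so x^2 - 283 stays irreducible over Q(√265) and [Q(√265, √283) : Q(√265)] = 2. By the tower law, [Q(√265, √283) : Q] = 2 · 2 = 4.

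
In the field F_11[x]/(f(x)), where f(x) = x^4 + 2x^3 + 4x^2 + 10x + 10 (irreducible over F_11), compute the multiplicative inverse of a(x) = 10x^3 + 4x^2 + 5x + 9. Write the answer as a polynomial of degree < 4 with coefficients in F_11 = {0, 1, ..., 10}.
a(x)^(-1) ≡ 6x^3 + 10x^2 + 6x + 1 (mod f(x))

Since f is irreducible over F_11, F_11[x]/(f) is a field and a(x) ≠ 0 has an inverse. Apply the extended Euclidean algorithm to f(x) and a(x) in F_11[x]: f(x) = (10x + 5)·a(x) + (5x + 9);  a(x) = (2x^2 + 6x + 10)·(5x + 9) + (7). The last nonzero remainder is the constant 7 = gcd(f, a) in F_11. Back-substituting through the division chain expresses 7 = s(x)·a(x) + t(x)·f(x) with s(x) ≡ 9x^3 + 4x^2 + 9x + 7 (mod f), so (9x^3 + 4x^2 + 9x + 7)·a(x) ≡ 7 (mod f). Multiplying by 7^(-1) ≡ 8 in F_11 gives a(x)^(-1) ≡ 8·(9x^3 + 4x^2 + 9x + 7) ≡ 6x^3 + 10x^2 + 6x + 1 (mod f). Check: (10x^3 + 4x^2 + 5x + 9)·(6x^3 + 10x^2 + 6x + 1) = 5x^6 + 3x^5 + 9x^4 + 6x^3 + 3x^2 + 4x + 9 ≡ 1 (mod x^4 + 2x^3 + 4x^2 + 10x + 10).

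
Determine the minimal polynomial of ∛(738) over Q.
m_α(x) = x^3 - 738

α satisfies α^3 = 738, so x^3 - 738 annihilates α. By the rational root test, a rational root p/q (in lowest terms) of x^3 - 738 would satisfy p^3 = 738 q^3, forcing q = 1 and p^3 = 738; but 738 is not a perfect cube, contradiction. A monic cubic over Q with no rational root is irreducible (any nontrivial factorization would include a linear factor). Hence x^3 - 738 is the minimal polynomial of α, and in particular [Q(α):Q] = 3.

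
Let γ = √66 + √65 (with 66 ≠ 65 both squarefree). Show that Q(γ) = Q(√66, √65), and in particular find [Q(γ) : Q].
[Q(γ) : Q] = 4 (equivalently, Q(γ) = Q(√66, √65))

Obviously Q(γ) ⊆ Q(√66, √65), and [Q(√66, √65):Q] = 4 (since 66, 65 are distinct squarefree integers > 1 with 4290 not a perfect square). To show equality we compute the minimal polynomial of γ. From γ = √66 + √65: γ^2 = 66 + 2√(4290) + 65 = 131 + 2√(4290), so γ^2 - 131 = 2√(4290); squaring, (γ^2 - 131)^2 = 4·4290, i.e. γ^4 - 262γ^2 + 17161 - 17160 = 0, i.e. γ^4 - 262γ^2 + 1 = 0. So γ is a root of x^4 - 262x^2 + 1. This polynomial is irreducible over Q: it has no rational root (each ±√66 ± √65 is irrational), and any factorization into two quadratics over Q would force √(4290) ∈ Q (pairing opposite roots) or √66, √65 ∈ Q (other pairings), all impossible. Hence [Q(γ):Q] = 4 = [Q(√66, √65):Q], so Q(γ) = Q(√66, √65).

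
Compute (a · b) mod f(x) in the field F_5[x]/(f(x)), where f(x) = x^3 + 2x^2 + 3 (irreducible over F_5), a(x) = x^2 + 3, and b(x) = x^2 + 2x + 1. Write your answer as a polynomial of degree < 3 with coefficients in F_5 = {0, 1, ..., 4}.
a · b ≡ 4x^2 + 3x + 3 (mod f(x))

Multiply in F_5[x]: a(x)·b(x) = (x^2 + 3)·(x^2 + 2x + 1) = x^4 + 2x^3 + 4x^2 + x + 3. This has degree ≥ 3, so divide by f(x) over F_5: x^4 + 2x^3 + 4x^2 + x + 3 = (x)·(x^3 + 2x^2 + 3) + (4x^2 + 3x + 3). Hence a·b ≡ 4x^2 + 3x + 3 (mod f). (F_5[x]/(f) is a field with 5^3 = 125 elements since f is irreducible of degree 3.)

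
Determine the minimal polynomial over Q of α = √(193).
m_α(x) = x^2 - 193

α satisfies α^2 - 193 = 0, so x^2 - 193 annihilates α. Since d = 193 is squarefree and ≠ 1, it is not a perfect square in Q, so x^2 - 193 has no rational root and is therefore irreducible over Q (a degree-2 polynomial over a field is irreducible iff it has no root). Hence m_α(x) = x^2 - 193.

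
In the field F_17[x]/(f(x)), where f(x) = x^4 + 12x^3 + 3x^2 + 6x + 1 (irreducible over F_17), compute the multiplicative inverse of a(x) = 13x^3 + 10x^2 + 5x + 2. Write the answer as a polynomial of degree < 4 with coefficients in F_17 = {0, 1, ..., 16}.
a(x)^(-1) ≡ 3x^3 + 2x^2 + 15x + 13 (mod f(x))

Since f is irreducible over F_17, F_17[x]/(f) is a field and a(x) ≠ 0 has an inverse. Apply the extended Euclidean algorithm to f(x) and a(x) in F_17[x]: f(x) = (4x + 7)·a(x) + (15x^2 + 14x + 4);  a(x) = (2x + 9)·(15x^2 + 14x + 4) + (7x);  (15x^2 + 14x + 4) = (7x + 2)·(7x) + (4). The last nonzero remainder is the constant 4 = gcd(f, a) in F_17. Back-substituting through the division chain expresses 4 = s(x)·a(x) + t(x)·f(x) with s(x) ≡ 12x^3 + 8x^2 + 9x + 1 (mod f), so (12x^3 + 8x^2 + 9x + 1)·a(x) ≡ 4 (mod f). Multiplying by 4^(-1) ≡ 13 in F_17 gives a(x)^(-1) ≡ 13·(12x^3 + 8x^2 + 9x + 1) ≡ 3x^3 + 2x^2 + 15x + 13 (mod f). Check: (13x^3 + 10x^2 + 5x + 2)·(3x^3 + 2x^2 + 15x + 13) = 5x^6 + 5x^5 + 9x^4 + 12x^3 + 5x^2 + 10x + 9 ≡ 1 (mod x^4 + 12x^3 + 3x^2 + 6x + 1).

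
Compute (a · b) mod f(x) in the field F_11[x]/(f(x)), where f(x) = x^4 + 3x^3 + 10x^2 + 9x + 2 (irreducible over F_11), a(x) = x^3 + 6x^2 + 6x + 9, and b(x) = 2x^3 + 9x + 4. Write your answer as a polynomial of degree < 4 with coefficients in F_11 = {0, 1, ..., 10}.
a · b ≡ 5x^3 + 3x^2 + 4x + 4 (mod f(x))

Multiply in F_11[x]: a(x)·b(x) = (x^3 + 6x^2 + 6x + 9)·(2x^3 + 9x + 4) = 2x^6 + x^5 + 10x^4 + 10x^3 + x^2 + 6x + 3. This has degree ≥ 4, so divide by f(x) over F_11: 2x^6 + x^5 + 10x^4 + 10x^3 + x^2 + 6x + 3 = (2x^2 + 6x + 5)·(x^4 + 3x^3 + 10x^2 + 9x + 2) + (5x^3 + 3x^2 + 4x + 4). Hence a·b ≡ 5x^3 + 3x^2 + 4x + 4 (mod f). (F_11[x]/(f) is a field with 11^4 = 14641 elements since f is irreducible of degree 4.)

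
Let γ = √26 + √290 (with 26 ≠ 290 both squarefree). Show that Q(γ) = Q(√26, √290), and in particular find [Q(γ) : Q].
[Q(γ) : Q] = 4 (equivalently, Q(γ) = Q(√26, √290))

Obviously Q(γ) ⊆ Q(√26, √290), and [Q(√26, √290):Q] = 4 (since 26, 290 are distinct squarefree integers > 1 with 7540 not a perfect square). To show equality we compute the minimal polynomial of γ. From γ = √26 + √290: γ^2 = 26 + 2√(7540) + 290 = 316 + 2√(7540), so γ^2 - 316 = 2√(7540); squaring, (γ^2 - 316)^2 = 4·7540, i.e. γ^4 - 632γ^2 + 99856 - 30160 = 0, i.e. γ^4 - 632γ^2 + 69696 = 0. So γ is a root of x^4 - 632x^2 + 69696. This polynomial is irreducible over Q: it has no rational root (each ±√26 ± √290 is irrational), and any factorization into two quadratics over Q would force √(7540) ∈ Q (pairing opposite roots) or √26, √290 ∈ Q (other pairings), all impossible. Hence [Q(γ):Q] = 4 = [Q(√26, √290):Q], so Q(γ) = Q(√26, √290).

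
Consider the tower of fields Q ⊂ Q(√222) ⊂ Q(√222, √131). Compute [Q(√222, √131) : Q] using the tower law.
[Q(√222, √131) : Q] = 4

[Q(√222):Q] = 2 (min poly x^2 - 222, irreducible since 222 is squarefree > 1). For the top step, suppose √131 ∈ Q(√222), say √131 = c + d√222 with c, d ∈ Q. Squaring: 131 = c^2 + 222d^2 + 2cd√222. Since √222 ∉ Q this forces 2cd = 0. If d = 0 then √131 = c ∈ Q, contradicting 131 squarefree > 1. If c = 0 then 131 = 222d^2, so 222·131 = (222d)^2 is a perfect square in Q — but 222·131 = 29082 is not a perfect square (since 222 and 131 are distinct squarefree integers). Contradiction. Hence √131 ∉ Q(√222), so x^2 - 131 stays irreducible over Q(√222) and [Q(√222, √131) : Q(√222)] = 2. By the tower law, [Q(√222, √131) : Q] = 2 · 2 = 4.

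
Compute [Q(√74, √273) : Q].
[Q(√74, √273) : Q] = 4

[Q(√74):Q] = 2 (min poly x^2 - 74, irreducible since 74 is squarefree > 1). For the top step, suppose √273 ∈ Q(√74), say √273 = c + d√74 with c, d ∈ Q. Squaring: 273 = c^2 + 74d^2 + 2cd√74. Since √74 ∉ Q this forces 2cd = 0. If d = 0 then √273 = c ∈ Q, contradicting 273 squarefree > 1. If c = 0 then 273 = 74d^2, so 74·273 = (74d)^2 is a perfect square in Q — but 74·273 = 20202 is not a perfect square (since 74 and 273 are distinct squarefree integers). Contradiction. Hence √273 ∉ Q(√74), so x^2 - 273 stays irreducible over Q(√74) and [Q(√74, √273) : Q(√74)] = 2. By the tower law, [Q(√74, √273) : Q] = 2 · 2 = 4.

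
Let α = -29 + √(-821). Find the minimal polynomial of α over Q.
m_α(x) = x^2 + 58x + 1662

From α + 29 = √(-821), squaring gives (α + 29)^2 = -821, i.e. α^2 + 58α + 841 = -821, so α^2 + 58α + 1662 = 0. The discriminant of x^2 + 58x + 1662 is (58)^2 - 4·(1662) = 3364 - 6648 = -3284, and 4·(-821) is not a perfect square in Q since -821 is squarefree and ≠ 1. Hence x^2 + 58x + 1662 is irreducible over Q and is the minimal polynomial of α.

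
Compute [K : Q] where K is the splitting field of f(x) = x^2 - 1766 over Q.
[K : Q] = 2

f(x) = x^2 - 1766 factors as (x - √1766)(x + √1766). The splitting field is K = Q(√1766). Since 1766 is squarefree and > 1, it is not a perfect square, so x^2 - 1766 is irreducible over Q and [Q(√1766) : Q] = 2. Hence [K : Q] = 2.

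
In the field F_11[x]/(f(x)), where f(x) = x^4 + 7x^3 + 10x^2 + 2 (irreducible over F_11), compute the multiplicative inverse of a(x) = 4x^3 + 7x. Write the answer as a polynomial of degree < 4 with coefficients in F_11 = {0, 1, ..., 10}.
a(x)^(-1) ≡ 2x^3 + 4x^2 + 9 (mod f(x))

Since f is irreducible over F_11, F_11[x]/(f) is a field and a(x) ≠ 0 has an inverse. Apply the extended Euclidean algorithm to f(x) and a(x) in F_11[x]: f(x) = (3x + 10)·a(x) + (7x + 2);  a(x) = (10x^2 + 5x + 9)·(7x + 2) + (4). The last nonzero remainder is the constant 4 = gcd(f, a) in F_11. Back-substituting through the division chain expresses 4 = s(x)·a(x) + t(x)·f(x) with s(x) ≡ 8x^3 + 5x^2 + 3 (mod f), so (8x^3 + 5x^2 + 3)·a(x) ≡ 4 (mod f). Multiplying by 4^(-1) ≡ 3 in F_11 gives a(x)^(-1) ≡ 3·(8x^3 + 5x^2 + 3) ≡ 2x^3 + 4x^2 + 9 (mod f). Check: (4x^3 + 7x)·(2x^3 + 4x^2 + 9) = 8x^6 + 5x^5 + 3x^4 + 9x^3 + 8x ≡ 1 (mod x^4 + 7x^3 + 10x^2 + 2).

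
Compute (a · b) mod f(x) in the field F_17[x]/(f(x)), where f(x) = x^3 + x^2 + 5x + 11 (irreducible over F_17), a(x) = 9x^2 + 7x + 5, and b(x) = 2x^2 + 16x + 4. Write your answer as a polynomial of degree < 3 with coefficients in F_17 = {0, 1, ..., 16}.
a · b ≡ 13x^2 + 9x + 10 (mod f(x))

Multiply in F_17[x]: a(x)·b(x) = (9x^2 + 7x + 5)·(2x^2 + 16x + 4) = x^4 + 5x^3 + 5x^2 + 6x + 3. This has degree ≥ 3, so divide by f(x) over F_17: x^4 + 5x^3 + 5x^2 + 6x + 3 = (x + 4)·(x^3 + x^2 + 5x + 11) + (13x^2 + 9x + 10). Hence a·b ≡ 13x^2 + 9x + 10 (mod f). (F_17[x]/(f) is a field with 17^3 = 4913 elements since f is irreducible of degree 3.)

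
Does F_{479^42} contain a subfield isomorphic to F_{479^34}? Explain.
No: F_{479^34} is not a subfield of F_{479^42}

F_{p^m} embeds in F_{p^n} iff m | n. Here 34 ∤ 42 (since 42 = 1·34 + 8 with remainder 8 ≠ 0), so F_{479^34} is not a subfield of F_{479^42}. Equivalently: if it were, the tower law would give 34 = [F_{479^34}:F_479] dividing [F_{479^42}:F_479] = 42, contradiction.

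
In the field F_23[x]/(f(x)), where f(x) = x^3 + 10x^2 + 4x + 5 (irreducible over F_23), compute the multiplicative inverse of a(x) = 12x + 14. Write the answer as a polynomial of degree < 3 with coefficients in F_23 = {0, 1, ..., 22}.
a(x)^(-1) ≡ 5x^2 + 2x + 10 (mod f(x))

Since f is irreducible over F_23, F_23[x]/(f) is a field and a(x) ≠ 0 has an inverse. Apply the extended Euclidean algorithm to f(x) and a(x) in F_23[x]: f(x) = (2x^2 + 10x + 4)·a(x) + (18). The last nonzero remainder is the constant 18 = gcd(f, a) in F_23. Back-substituting through the division chain expresses 18 = s(x)·a(x) + t(x)·f(x) with s(x) ≡ 21x^2 + 13x + 19 (mod f), so (21x^2 + 13x + 19)·a(x) ≡ 18 (mod f). Multiplying by 18^(-1) ≡ 9 in F_23 gives a(x)^(-1) ≡ 9·(21x^2 + 13x + 19) ≡ 5x^2 + 2x + 10 (mod f). Check: (12x + 14)·(5x^2 + 2x + 10) = 14x^3 + 2x^2 + 10x + 2 ≡ 1 (mod x^3 + 10x^2 + 4x + 5).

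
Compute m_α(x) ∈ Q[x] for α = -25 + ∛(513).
m_α(x) = x^3 + 75x^2 + 1875x + 15112

Set β = α + 25 = ∛(513), so β^3 = 513. Then (α + 25)^3 - 513 = 0, i.e. α is a root of g(x) = (x + 25)^3 - 513 = x^3 + 75x^2 + 1875x + 15112. Since g(x) = h(x + 25) where h(x) = x^3 - 513, and h is irreducible over Q (because 513 is not a perfect cube, so h has no rational root, and a monic cubic with no rational root is irreducible), g is also irreducible (irreducibility is preserved under the substitution x → x + 25). Hence m_α(x) = x^3 + 75x^2 + 1875x + 15112.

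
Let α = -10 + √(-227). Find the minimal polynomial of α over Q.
m_α(x) = x^2 + 20x + 327

From α + 10 = √(-227), squaring gives (α + 10)^2 = -227, i.e. α^2 + 20α + 100 = -227, so α^2 + 20α + 327 = 0. The discriminant of x^2 + 20x + 327 is (20)^2 - 4·(327) = 400 - 1308 = -908, and 4·(-227) is not a perfect square in Q since -227 is squarefree and ≠ 1. Hence x^2 + 20x + 327 is irreducible over Q and is the minimal polynomial of α.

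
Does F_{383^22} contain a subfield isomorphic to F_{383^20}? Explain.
No: F_{383^20} is not a subfield of F_{383^22}

F_{p^m} embeds in F_{p^n} iff m | n. Here 20 ∤ 22 (since 22 = 1·20 + 2 with remainder 2 ≠ 0), so F_{383^20} is not a subfield of F_{383^22}. Equivalently: if it were, the tower law would give 20 = [F_{383^20}:F_383] dividing [F_{383^22}:F_383] = 22, contradiction.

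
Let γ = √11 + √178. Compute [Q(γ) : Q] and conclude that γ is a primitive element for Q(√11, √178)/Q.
[Q(γ) : Q] = 4 (equivalently, Q(γ) = Q(√11, √178))

Obviously Q(γ) ⊆ Q(√11, √178), and [Q(√11, √178):Q] = 4 (since 11, 178 are distinct squarefree integers > 1 with 1958 not a perfect square). To show equality we compute the minimal polynomial of γ. From γ = √11 + √178: γ^2 = 11 + 2√(1958) + 178 = 189 + 2√(1958), so γ^2 - 189 = 2√(1958); squaring, (γ^2 - 189)^2 = 4·1958, i.e. γ^4 - 378γ^2 + 35721 - 7832 = 0, i.e. γ^4 - 378γ^2 + 27889 = 0. So γ is a root of x^4 - 378x^2 + 27889. This polynomial is irreducible over Q: it has no rational root (each ±√11 ± √178 is irrational), and any factorization into two quadratics over Q would force √(1958) ∈ Q (pairing opposite roots) or √11, √178 ∈ Q (other pairings), all impossible. Hence [Q(γ):Q] = 4 = [Q(√11, √178):Q], so Q(γ) = Q(√11, √178).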